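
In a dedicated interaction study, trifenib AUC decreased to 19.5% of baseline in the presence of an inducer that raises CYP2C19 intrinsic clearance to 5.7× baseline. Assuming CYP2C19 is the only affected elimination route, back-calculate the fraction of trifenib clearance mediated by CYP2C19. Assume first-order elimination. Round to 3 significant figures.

CL'/CL = 1 / 0.195 = 5.128
5.7·fm + (1 − fm) = 5.128
fm = (5.128 − 1) / (5.7 − 1) = 0.878

0.878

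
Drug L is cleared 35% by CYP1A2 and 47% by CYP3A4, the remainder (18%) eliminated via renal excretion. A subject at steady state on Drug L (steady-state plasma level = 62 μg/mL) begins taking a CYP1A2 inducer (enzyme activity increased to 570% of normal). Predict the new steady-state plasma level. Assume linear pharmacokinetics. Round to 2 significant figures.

The CYP1A2 pathway (35% of clearance) increases to 5.7× activity: 0.35 × 5.7 = 1.995.
CYP3A4 (47%) and the residual 18% are unaffected.
CL_new/CL_old = 1.995 + 0.47 + 0.18 = 2.645.
With dosing unchanged, steady-state plasma level scales as 1/CL: 62 / 2.645 = 23 μg/mL.

23 μg/mL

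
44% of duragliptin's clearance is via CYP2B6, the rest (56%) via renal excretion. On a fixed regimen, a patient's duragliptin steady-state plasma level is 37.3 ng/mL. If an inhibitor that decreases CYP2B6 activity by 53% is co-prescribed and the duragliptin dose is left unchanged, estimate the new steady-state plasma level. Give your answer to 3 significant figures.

48.6 ng/mL

CYP2B6: 0.44 × 0.47 = 0.2068
Other: 0.56 (unchanged)
New clearance relative to baseline: 0.2068 + 0.56 = 0.7668.
With dosing unchanged, steady-state plasma level scales as 1/CL: 37.3 / 0.7668 = 48.6 ng/mL.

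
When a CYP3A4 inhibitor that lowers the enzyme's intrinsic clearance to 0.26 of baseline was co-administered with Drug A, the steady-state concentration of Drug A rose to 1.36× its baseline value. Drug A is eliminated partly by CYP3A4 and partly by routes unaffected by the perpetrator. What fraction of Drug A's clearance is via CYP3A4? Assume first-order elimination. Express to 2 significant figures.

Call the CYP3A4 fraction fm. After the interaction, CL_new/CL_old = fm × 0.26 + (1 − fm).
Steady-state concentration ratio = 1 / (new CL fraction), so new CL fraction = 1 / 1.36 = 0.7353.
fm × 0.26 + 1 − fm = 0.7353  ⇒  fm × (0.26 − 1) = −0.2647  ⇒  fm = 0.36.

0.36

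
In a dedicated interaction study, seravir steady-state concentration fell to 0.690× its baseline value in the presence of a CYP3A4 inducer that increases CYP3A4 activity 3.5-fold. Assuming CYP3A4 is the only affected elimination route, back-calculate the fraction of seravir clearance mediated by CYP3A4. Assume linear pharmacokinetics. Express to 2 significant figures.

0.18

Let fm be the CYP3A4 fraction. New clearance relative to baseline = fm × 3.5 + (1 − fm).
Steady-state concentration ratio = 1 / (new CL fraction), so new CL fraction = 1 / 0.690 = 1.449.
fm × 3.5 + 1 − fm = 1.449  ⇒  fm × (3.5 − 1) = 0.4493  ⇒  fm = 0.18.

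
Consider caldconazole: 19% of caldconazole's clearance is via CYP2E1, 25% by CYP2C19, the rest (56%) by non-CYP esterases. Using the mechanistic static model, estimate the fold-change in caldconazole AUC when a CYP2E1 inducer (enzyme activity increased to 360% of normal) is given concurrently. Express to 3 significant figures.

CYP2E1: 0.19 × 3.6 = 0.684
CYP2C19: 0.25 (unchanged)
Other: 0.56 (unchanged)
Relative clearance = 0.684 + 0.25 + 0.56 = 1.494.
AUC is inversely proportional to clearance, so the fold-change is 1 / 1.494 = 0.669.

0.669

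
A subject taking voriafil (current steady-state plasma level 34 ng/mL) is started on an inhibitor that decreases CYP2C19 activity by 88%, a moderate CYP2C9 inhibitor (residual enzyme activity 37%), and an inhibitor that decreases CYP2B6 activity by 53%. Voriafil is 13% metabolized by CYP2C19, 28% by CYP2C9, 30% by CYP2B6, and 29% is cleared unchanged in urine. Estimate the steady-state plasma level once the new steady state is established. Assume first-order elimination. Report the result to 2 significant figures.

The CYP2C19 pathway (13% of clearance) drops to 0.12× activity: 0.13 × 0.12 = 0.0156.
The CYP2C9 pathway (28% of clearance) falls to 0.37× activity: 0.28 × 0.37 = 0.1036.
The CYP2B6 pathway (30% of clearance) falls to 0.47× activity: 0.3 × 0.47 = 0.141.
Non-CYP routes (29%) are unchanged.
Relative clearance = 0.0156 + 0.1036 + 0.141 + 0.29 = 0.5502.
Steady-state plasma level ∝ 1/CL: new value = 34 / 0.5502 = 62 ng/mL.

62 ng/mL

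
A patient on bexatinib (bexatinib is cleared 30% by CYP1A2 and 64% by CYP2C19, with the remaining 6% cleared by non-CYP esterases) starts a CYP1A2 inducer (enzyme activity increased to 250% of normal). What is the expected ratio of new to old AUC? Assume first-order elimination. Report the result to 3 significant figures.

The CYP1A2 pathway (30% of clearance) is boosted to 2.5× activity: 0.3 × 2.5 = 0.75.
CYP2C19 (64%) and the residual 6% are unaffected.
CL_new/CL_old = 0.75 + 0.64 + 0.06 = 1.45.
AUC is inversely proportional to clearance, so the fold-change is 1 / 1.45 = 0.690.

0.690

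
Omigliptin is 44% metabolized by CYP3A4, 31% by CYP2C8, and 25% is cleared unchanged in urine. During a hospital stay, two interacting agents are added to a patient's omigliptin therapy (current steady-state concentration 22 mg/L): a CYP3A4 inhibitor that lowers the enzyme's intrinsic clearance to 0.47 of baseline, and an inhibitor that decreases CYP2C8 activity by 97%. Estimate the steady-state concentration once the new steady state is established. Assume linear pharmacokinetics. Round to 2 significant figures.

47 mg/L

CYP3A4: 0.44 × 0.47 = 0.2068
CYP2C8: 0.31 × 0.03 = 0.0093
Other: 0.25 (unchanged)
New clearance relative to baseline: 0.2068 + 0.0093 + 0.25 = 0.4661.
Steady-state concentration ∝ 1/CL: new value = 22 / 0.4661 = 47 mg/L.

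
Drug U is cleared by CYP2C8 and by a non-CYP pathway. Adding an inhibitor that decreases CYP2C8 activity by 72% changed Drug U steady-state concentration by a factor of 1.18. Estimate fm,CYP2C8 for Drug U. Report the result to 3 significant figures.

Let x = fm,CYP2C8. Because steady-state concentration ∝ 1/CL, relative clearance fell to 1/1.18 = 0.8475.
Setting x·0.28 + (1 − x) = 0.8475 and solving: x = (0.8475 − 1)/(0.28 − 1) = 0.212.

0.212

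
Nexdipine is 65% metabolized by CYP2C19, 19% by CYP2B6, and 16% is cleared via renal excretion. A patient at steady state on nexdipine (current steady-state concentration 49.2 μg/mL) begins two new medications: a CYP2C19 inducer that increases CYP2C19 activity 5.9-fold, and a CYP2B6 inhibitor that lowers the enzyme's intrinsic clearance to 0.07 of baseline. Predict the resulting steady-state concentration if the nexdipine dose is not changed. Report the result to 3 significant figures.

CYP2C19: 0.65 × 5.9 = 3.835
CYP2B6: 0.19 × 0.07 = 0.0133
Other: 0.16 (unchanged)
CL_new/CL_old = 3.835 + 0.0133 + 0.16 = 4.0083.
New steady-state concentration = 49.2 / 4.0083 = 12.3 μg/mL (concentration scales inversely with clearance).

12.3 μg/mL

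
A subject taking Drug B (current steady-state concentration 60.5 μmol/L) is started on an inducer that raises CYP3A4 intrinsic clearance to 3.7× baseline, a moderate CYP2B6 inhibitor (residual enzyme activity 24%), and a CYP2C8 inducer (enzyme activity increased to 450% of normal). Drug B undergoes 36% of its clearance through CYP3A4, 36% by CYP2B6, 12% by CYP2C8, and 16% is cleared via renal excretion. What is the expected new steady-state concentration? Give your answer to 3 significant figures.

The CYP3A4 pathway (36% of clearance) is boosted to 3.7× activity: 0.36 × 3.7 = 1.332.
The CYP2B6 pathway (36% of clearance) is reduced to 0.24× activity: 0.36 × 0.24 = 0.0864.
The CYP2C8 pathway (12% of clearance) increases to 4.5× activity: 0.12 × 4.5 = 0.54.
Non-CYP routes (16%) are unchanged.
Relative clearance = 1.332 + 0.0864 + 0.54 + 0.16 = 2.1184.
Steady-state concentration ∝ 1/CL: new value = 60.5 / 2.1184 = 28.6 μmol/L.

28.6 μmol/L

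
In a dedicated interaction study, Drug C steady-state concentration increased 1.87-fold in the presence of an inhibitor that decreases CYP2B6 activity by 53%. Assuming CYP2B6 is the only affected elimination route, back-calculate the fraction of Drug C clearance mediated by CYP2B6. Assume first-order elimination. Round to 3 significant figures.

0.878

Let x = fm,CYP2B6. Because steady-state concentration ∝ 1/CL, relative clearance fell to 1/1.87 = 0.5348.
Setting x·0.47 + (1 − x) = 0.5348 and solving: x = (0.5348 − 1)/(0.47 − 1) = 0.878.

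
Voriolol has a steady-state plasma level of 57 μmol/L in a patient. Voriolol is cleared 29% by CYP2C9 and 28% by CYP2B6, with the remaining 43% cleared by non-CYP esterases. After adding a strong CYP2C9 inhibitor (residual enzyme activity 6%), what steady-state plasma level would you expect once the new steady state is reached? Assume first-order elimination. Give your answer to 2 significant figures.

78 μmol/L

CYP2C9: 0.29 × 0.06 = 0.0174
CYP2B6: 0.28 (unchanged)
Other: 0.43 (unchanged)
New clearance relative to baseline: 0.0174 + 0.28 + 0.43 = 0.7274.
Steady-state plasma level ∝ 1/CL, so new value = 57 / 0.7274 = 78 μmol/L.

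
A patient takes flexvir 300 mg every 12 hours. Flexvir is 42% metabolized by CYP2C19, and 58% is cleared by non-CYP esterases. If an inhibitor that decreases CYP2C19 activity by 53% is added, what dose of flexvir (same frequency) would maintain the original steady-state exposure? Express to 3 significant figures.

CYP2C19: 0.42 × 0.47 = 0.1974
Other: 0.58 (unchanged)
Relative clearance = 0.1974 + 0.58 = 0.7774.
Exposure is unchanged when dose changes in proportion to clearance. New dose = 300 mg × 0.7774 = 233 mg.

233 mg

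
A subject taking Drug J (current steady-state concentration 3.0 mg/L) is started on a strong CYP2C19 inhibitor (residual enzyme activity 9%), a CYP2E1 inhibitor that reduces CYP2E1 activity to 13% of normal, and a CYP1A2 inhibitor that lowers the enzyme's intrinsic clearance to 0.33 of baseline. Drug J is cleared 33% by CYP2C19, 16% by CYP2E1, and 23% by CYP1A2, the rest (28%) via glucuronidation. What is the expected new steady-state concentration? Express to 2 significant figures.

The CYP2C19 pathway (33% of clearance) falls to 0.09× activity: 0.33 × 0.09 = 0.0297.
The CYP2E1 pathway (16% of clearance) falls to 0.13× activity: 0.16 × 0.13 = 0.0208.
The CYP1A2 pathway (23% of clearance) drops to 0.33× activity: 0.23 × 0.33 = 0.0759.
The remaining 28% of clearance is unaffected.
CL_new/CL_old = 0.0297 + 0.0208 + 0.0759 + 0.28 = 0.4064.
New steady-state concentration = 3.0 / 0.4064 = 7.4 mg/L (concentration scales inversely with clearance).

7.4 mg/L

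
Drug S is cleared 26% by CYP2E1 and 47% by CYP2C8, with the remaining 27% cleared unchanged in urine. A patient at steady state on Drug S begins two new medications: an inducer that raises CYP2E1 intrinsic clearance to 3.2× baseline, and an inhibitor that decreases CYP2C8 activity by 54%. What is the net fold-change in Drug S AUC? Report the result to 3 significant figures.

The CYP2E1 pathway (26% of clearance) increases to 3.2× activity: 0.26 × 3.2 = 0.832.
The CYP2C8 pathway (47% of clearance) falls to 0.46× activity: 0.47 × 0.46 = 0.2162.
Non-CYP routes (27%) are unchanged.
Relative clearance = 0.832 + 0.2162 + 0.27 = 1.3182.
AUC ∝ 1/CL: fold-change = 1 / 1.3182 = 0.759.

0.759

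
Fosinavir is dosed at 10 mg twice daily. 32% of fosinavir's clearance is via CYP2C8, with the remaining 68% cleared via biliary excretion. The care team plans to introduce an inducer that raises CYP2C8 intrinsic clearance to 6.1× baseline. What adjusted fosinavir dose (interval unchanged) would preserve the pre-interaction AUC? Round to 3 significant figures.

26.3 mg

The CYP2C8 pathway (32% of clearance) is boosted to 6.1× activity: 0.32 × 6.1 = 1.952.
Non-CYP routes (68%) are unchanged.
New clearance relative to baseline: 1.952 + 0.68 = 2.632.
To maintain the same steady-state level, dose must scale with clearance: new dose = 10 × 2.632 = 26.3 mg.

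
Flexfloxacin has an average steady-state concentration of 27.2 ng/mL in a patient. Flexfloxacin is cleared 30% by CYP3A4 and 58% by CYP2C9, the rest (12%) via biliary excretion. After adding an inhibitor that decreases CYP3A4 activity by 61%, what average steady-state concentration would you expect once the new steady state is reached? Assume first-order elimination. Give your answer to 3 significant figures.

The CYP3A4 pathway (30% of clearance) is reduced to 0.39× activity: 0.3 × 0.39 = 0.117.
CYP2C9 (58%) and the residual 12% are unaffected.
CL_new/CL_old = 0.117 + 0.58 + 0.12 = 0.817.
New average steady-state concentration = baseline ÷ relative clearance = 27.2 / 0.817 = 33.3 ng/mL.

33.3 ng/mL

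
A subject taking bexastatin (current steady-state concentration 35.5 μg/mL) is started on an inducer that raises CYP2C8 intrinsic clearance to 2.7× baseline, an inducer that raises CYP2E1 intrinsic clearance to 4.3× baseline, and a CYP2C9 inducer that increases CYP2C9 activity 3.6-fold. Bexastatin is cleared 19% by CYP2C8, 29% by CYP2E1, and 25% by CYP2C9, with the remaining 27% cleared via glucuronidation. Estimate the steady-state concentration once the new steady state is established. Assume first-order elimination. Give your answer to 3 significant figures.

The CYP2C8 pathway (19% of clearance) increases to 2.7× activity: 0.19 × 2.7 = 0.513.
The CYP2E1 pathway (29% of clearance) rises to 4.3× activity: 0.29 × 4.3 = 1.247.
The CYP2C9 pathway (25% of clearance) is boosted to 3.6× activity: 0.25 × 3.6 = 0.9.
Non-CYP routes (27%) are unchanged.
Relative clearance = 0.513 + 1.247 + 0.9 + 0.27 = 2.93.
Dividing the baseline by the relative clearance: 35.5 / 2.93 = 12.1 μg/mL.

12.1 μg/mL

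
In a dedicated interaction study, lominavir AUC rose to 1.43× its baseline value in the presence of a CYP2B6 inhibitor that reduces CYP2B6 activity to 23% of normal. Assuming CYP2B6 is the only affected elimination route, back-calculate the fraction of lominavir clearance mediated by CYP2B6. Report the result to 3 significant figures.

0.391

Call the CYP2B6 fraction fm. After the interaction, CL_new/CL_old = fm × 0.23 + (1 − fm).
AUC ratio = 1 / (new CL fraction), so new CL fraction = 1 / 1.43 = 0.6993.
fm × 0.23 + 1 − fm = 0.6993  ⇒  fm × (0.23 − 1) = −0.3007  ⇒  fm = 0.391.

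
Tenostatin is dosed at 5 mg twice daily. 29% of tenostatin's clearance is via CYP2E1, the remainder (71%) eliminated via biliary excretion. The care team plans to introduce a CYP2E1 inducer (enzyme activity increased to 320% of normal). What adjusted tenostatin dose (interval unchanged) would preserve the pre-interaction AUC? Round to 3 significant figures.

The CYP2E1 pathway (29% of clearance) rises to 3.2× activity: 0.29 × 3.2 = 0.928.
Non-CYP routes (71%) are unchanged.
New clearance relative to baseline: 0.928 + 0.71 = 1.638.
Css,avg = (dose rate)/CL, so holding Css fixed requires dose ∝ CL: 5 × 1.638 = 8.19 mg.

8.19 mg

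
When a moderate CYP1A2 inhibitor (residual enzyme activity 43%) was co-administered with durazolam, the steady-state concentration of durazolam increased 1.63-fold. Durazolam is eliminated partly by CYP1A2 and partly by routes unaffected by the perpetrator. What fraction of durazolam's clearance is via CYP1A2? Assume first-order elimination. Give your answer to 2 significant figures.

Let x = fm,CYP1A2. Because steady-state concentration ∝ 1/CL, relative clearance fell to 1/1.63 = 0.6135.
Setting x·0.43 + (1 − x) = 0.6135 and solving: x = (0.6135 − 1)/(0.43 − 1) = 0.68.

0.68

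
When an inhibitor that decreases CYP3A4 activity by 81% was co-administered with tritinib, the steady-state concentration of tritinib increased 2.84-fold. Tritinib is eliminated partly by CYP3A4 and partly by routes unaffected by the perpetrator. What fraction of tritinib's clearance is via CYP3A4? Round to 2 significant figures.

Call the CYP3A4 fraction fm. After the interaction, CL_new/CL_old = fm × 0.19 + (1 − fm).
Steady-state concentration ratio = 1 / (new CL fraction), so new CL fraction = 1 / 2.84 = 0.3521.
fm × 0.19 + 1 − fm = 0.3521  ⇒  fm × (0.19 − 1) = −0.6479  ⇒  fm = 0.80.

0.80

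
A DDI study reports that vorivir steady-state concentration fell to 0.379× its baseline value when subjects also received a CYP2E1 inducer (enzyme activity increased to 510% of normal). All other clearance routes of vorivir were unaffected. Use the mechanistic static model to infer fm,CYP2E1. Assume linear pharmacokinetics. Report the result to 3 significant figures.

0.400

Call the CYP2E1 fraction fm. After the interaction, CL_new/CL_old = fm × 5.1 + (1 − fm).
Steady-state concentration ratio = 1 / (new CL fraction), so new CL fraction = 1 / 0.379 = 2.639.
fm × 5.1 + 1 − fm = 2.639  ⇒  fm × (5.1 − 1) = 1.639  ⇒  fm = 0.400.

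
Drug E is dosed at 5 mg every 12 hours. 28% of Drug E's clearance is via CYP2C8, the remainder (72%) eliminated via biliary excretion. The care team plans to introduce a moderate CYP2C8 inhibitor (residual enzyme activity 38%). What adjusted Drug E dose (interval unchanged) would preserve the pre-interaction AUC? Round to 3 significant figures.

The CYP2C8 pathway (28% of clearance) falls to 0.38× activity: 0.28 × 0.38 = 0.1064.
Non-CYP routes (72%) are unchanged.
CL_new/CL_old = 0.1064 + 0.72 = 0.8264.
To maintain the same steady-state level, dose must scale with clearance: new dose = 5 × 0.8264 = 4.13 mg.

4.13 mg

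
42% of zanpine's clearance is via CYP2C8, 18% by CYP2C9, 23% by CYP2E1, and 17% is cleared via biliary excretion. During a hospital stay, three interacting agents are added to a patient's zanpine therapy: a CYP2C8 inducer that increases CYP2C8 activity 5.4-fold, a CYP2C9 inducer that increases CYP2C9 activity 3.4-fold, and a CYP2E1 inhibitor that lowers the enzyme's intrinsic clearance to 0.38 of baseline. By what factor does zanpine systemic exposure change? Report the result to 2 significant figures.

The CYP2C8 pathway (42% of clearance) rises to 5.4× activity: 0.42 × 5.4 = 2.268.
The CYP2C9 pathway (18% of clearance) is boosted to 3.4× activity: 0.18 × 3.4 = 0.612.
The CYP2E1 pathway (23% of clearance) drops to 0.38× activity: 0.23 × 0.38 = 0.0874.
Non-CYP routes (17%) are unchanged.
New clearance relative to baseline: 2.268 + 0.612 + 0.0874 + 0.17 = 3.1374.
Because systemic exposure varies inversely with clearance, the combined effect is 1 / 3.1374 = 0.32.

0.32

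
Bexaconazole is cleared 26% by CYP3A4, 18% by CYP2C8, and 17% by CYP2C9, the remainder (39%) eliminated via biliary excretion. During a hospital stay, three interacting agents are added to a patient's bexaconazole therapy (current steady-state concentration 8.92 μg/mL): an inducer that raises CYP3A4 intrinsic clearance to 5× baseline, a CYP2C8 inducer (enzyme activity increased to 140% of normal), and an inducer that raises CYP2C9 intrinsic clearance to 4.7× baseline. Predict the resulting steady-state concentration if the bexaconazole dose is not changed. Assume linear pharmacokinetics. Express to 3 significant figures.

3.25 μg/mL

The CYP3A4 pathway (26% of clearance) increases to 5× activity: 0.26 × 5 = 1.3.
The CYP2C8 pathway (18% of clearance) rises to 1.4× activity: 0.18 × 1.4 = 0.252.
The CYP2C9 pathway (17% of clearance) rises to 4.7× activity: 0.17 × 4.7 = 0.799.
Non-CYP routes (39%) are unchanged.
CL_new/CL_old = 1.3 + 0.252 + 0.799 + 0.39 = 2.741.
New steady-state concentration = 8.92 / 2.741 = 3.25 μg/mL (concentration scales inversely with clearance).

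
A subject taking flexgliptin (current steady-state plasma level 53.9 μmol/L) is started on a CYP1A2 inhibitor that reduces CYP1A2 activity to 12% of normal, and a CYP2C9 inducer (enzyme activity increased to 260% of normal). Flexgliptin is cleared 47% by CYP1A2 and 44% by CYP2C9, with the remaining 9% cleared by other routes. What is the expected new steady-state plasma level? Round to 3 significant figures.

41.8 μmol/L

The CYP1A2 pathway (47% of clearance) falls to 0.12× activity: 0.47 × 0.12 = 0.0564.
The CYP2C9 pathway (44% of clearance) rises to 2.6× activity: 0.44 × 2.6 = 1.144.
The remaining 9% of clearance is unaffected.
New clearance relative to baseline: 0.0564 + 1.144 + 0.09 = 1.2904.
Steady-state plasma level ∝ 1/CL: new value = 53.9 / 1.2904 = 41.8 μmol/L.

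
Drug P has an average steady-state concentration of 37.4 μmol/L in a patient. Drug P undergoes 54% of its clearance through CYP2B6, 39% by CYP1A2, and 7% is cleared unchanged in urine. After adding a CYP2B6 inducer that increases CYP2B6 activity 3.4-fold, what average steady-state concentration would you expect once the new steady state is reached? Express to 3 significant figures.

16.3 μmol/L

CYP2B6: 0.54 × 3.4 = 1.836
CYP1A2: 0.39 (unchanged)
Other: 0.07 (unchanged)
CL_new/CL_old = 1.836 + 0.39 + 0.07 = 2.296.
New average steady-state concentration = baseline ÷ relative clearance = 37.4 / 2.296 = 16.3 μmol/L.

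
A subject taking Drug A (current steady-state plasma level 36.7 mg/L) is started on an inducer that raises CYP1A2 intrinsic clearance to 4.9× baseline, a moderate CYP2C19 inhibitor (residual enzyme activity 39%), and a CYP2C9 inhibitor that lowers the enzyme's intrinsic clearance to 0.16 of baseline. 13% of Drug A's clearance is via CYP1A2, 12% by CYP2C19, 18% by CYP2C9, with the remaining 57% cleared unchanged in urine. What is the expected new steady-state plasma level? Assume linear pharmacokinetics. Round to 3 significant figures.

CYP1A2: 0.13 × 4.9 = 0.637
CYP2C19: 0.12 × 0.39 = 0.0468
CYP2C9: 0.18 × 0.16 = 0.0288
Other: 0.57 (unchanged)
Relative clearance = 0.637 + 0.0468 + 0.0288 + 0.57 = 1.2826.
New steady-state plasma level = 36.7 / 1.2826 = 28.6 mg/L (concentration scales inversely with clearance).

28.6 mg/L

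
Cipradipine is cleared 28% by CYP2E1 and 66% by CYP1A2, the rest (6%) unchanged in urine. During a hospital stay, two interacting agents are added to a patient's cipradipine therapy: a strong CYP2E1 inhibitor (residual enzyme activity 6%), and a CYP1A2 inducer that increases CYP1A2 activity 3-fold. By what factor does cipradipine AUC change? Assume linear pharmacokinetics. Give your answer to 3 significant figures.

CYP2E1: 0.28 × 0.06 = 0.0168
CYP1A2: 0.66 × 3 = 1.98
Other: 0.06 (unchanged)
Relative clearance = 0.0168 + 1.98 + 0.06 = 2.0568.
Because AUC varies inversely with clearance, the combined effect is 1 / 2.0568 = 0.486.

0.486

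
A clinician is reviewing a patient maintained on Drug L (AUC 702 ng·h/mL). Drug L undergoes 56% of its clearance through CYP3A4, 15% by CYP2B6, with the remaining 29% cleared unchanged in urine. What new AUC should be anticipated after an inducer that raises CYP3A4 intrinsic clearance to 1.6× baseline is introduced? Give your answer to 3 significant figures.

The CYP3A4 pathway (56% of clearance) is boosted to 1.6× activity: 0.56 × 1.6 = 0.896.
CYP2B6 (15%) and the residual 29% are unaffected.
Relative clearance = 0.896 + 0.15 + 0.29 = 1.336.
New AUC = baseline ÷ relative clearance = 702 / 1.336 = 525 ng·h/mL.

525 ng·h/mL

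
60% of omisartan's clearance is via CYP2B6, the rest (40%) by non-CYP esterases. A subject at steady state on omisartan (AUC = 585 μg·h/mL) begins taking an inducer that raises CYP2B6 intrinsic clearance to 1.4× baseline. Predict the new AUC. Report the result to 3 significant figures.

472 μg·h/mL

The CYP2B6 pathway (60% of clearance) increases to 1.4× activity: 0.6 × 1.4 = 0.84.
The remaining 40% of clearance is unaffected.
CL_new/CL_old = 0.84 + 0.4 = 1.24.
AUC ∝ 1/CL, so new value = 585 / 1.24 = 472 μg·h/mL.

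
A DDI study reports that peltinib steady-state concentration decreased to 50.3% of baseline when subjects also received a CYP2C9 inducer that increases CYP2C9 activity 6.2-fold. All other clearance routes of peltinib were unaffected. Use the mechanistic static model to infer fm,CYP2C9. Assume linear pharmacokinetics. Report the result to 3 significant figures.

Let x = fm,CYP2C9. Because steady-state concentration ∝ 1/CL, relative clearance rose to 1/0.503 = 1.988.
Only the CYP2C9 route changed, so 1.988 = x·6.2 + (1 − x), giving x = 0.190.

0.190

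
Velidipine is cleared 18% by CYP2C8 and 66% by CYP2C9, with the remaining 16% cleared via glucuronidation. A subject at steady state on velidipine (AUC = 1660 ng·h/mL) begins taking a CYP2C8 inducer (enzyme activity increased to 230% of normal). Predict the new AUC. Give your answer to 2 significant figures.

The CYP2C8 pathway (18% of clearance) rises to 2.3× activity: 0.18 × 2.3 = 0.414.
CYP2C9 (66%) and the residual 16% are unaffected.
Relative clearance = 0.414 + 0.66 + 0.16 = 1.234.
New AUC = baseline ÷ relative clearance = 1660 / 1.234 = 1.3 × 10³ ng·h/mL.

1.3 × 10³ ng·h/mL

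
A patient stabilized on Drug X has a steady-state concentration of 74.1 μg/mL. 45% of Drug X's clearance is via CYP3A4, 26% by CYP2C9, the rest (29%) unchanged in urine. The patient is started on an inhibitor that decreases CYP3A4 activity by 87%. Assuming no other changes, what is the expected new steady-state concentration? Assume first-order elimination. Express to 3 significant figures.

122 μg/mL

CYP3A4: 0.45 × 0.13 = 0.0585
CYP2C9: 0.26 (unchanged)
Other: 0.29 (unchanged)
Relative clearance = 0.0585 + 0.26 + 0.29 = 0.6085.
New steady-state concentration = baseline ÷ relative clearance = 74.1 / 0.6085 = 122 μg/mL.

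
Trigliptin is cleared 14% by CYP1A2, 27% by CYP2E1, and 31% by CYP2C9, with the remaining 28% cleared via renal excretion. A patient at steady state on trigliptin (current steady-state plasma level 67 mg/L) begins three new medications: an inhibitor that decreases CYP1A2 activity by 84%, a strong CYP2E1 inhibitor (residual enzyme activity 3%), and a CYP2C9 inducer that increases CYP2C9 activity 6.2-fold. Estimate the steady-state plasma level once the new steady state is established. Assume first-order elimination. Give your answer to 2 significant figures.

The CYP1A2 pathway (14% of clearance) falls to 0.16× activity: 0.14 × 0.16 = 0.0224.
The CYP2E1 pathway (27% of clearance) is reduced to 0.03× activity: 0.27 × 0.03 = 0.0081.
The CYP2C9 pathway (31% of clearance) rises to 6.2× activity: 0.31 × 6.2 = 1.922.
Non-CYP routes (28%) are unchanged.
CL_new/CL_old = 0.0224 + 0.0081 + 1.922 + 0.28 = 2.2325.
New steady-state plasma level = 67 / 2.2325 = 30 mg/L (concentration scales inversely with clearance).

30 mg/L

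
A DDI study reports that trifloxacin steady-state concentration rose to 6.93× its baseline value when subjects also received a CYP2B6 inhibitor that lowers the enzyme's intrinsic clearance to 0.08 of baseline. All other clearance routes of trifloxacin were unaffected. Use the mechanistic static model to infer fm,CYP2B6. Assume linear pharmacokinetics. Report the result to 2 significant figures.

0.93

Call the CYP2B6 fraction fm. After the interaction, CL_new/CL_old = fm × 0.08 + (1 − fm).
Steady-state concentration ratio = 1 / (new CL fraction), so new CL fraction = 1 / 6.93 = 0.1443.
fm × 0.08 + 1 − fm = 0.1443  ⇒  fm × (0.08 − 1) = −0.8557  ⇒  fm = 0.93.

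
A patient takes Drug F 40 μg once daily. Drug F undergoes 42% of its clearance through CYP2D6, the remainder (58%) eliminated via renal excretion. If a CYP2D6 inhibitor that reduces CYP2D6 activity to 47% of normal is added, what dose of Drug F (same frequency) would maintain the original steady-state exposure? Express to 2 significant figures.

The CYP2D6 pathway (42% of clearance) drops to 0.47× activity: 0.42 × 0.47 = 0.1974.
Non-CYP routes (58%) are unchanged.
Relative clearance = 0.1974 + 0.58 = 0.7774.
Exposure is unchanged when dose changes in proportion to clearance. New dose = 40 μg × 0.7774 = 31 μg.

31 μg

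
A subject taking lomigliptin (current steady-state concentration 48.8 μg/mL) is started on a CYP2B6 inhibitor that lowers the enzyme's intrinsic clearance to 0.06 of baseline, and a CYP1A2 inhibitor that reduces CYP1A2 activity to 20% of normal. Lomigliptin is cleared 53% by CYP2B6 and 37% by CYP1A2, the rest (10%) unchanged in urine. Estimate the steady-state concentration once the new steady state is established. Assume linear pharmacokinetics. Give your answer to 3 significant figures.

The CYP2B6 pathway (53% of clearance) is reduced to 0.06× activity: 0.53 × 0.06 = 0.0318.
The CYP1A2 pathway (37% of clearance) falls to 0.2× activity: 0.37 × 0.2 = 0.074.
Non-CYP routes (10%) are unchanged.
Relative clearance = 0.0318 + 0.074 + 0.1 = 0.2058.
Steady-state concentration ∝ 1/CL: new value = 48.8 / 0.2058 = 237 μg/mL.

237 μg/mL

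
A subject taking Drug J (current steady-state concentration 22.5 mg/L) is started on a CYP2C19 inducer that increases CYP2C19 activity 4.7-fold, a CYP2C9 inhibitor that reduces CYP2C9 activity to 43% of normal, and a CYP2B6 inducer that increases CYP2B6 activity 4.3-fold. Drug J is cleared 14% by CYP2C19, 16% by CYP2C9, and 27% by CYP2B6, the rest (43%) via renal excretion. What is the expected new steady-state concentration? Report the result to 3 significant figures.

The CYP2C19 pathway (14% of clearance) is boosted to 4.7× activity: 0.14 × 4.7 = 0.658.
The CYP2C9 pathway (16% of clearance) is reduced to 0.43× activity: 0.16 × 0.43 = 0.0688.
The CYP2B6 pathway (27% of clearance) rises to 4.3× activity: 0.27 × 4.3 = 1.161.
Non-CYP routes (43%) are unchanged.
Relative clearance = 0.658 + 0.0688 + 1.161 + 0.43 = 2.3178.
New steady-state concentration = 22.5 / 2.3178 = 9.71 mg/L (concentration scales inversely with clearance).

9.71 mg/L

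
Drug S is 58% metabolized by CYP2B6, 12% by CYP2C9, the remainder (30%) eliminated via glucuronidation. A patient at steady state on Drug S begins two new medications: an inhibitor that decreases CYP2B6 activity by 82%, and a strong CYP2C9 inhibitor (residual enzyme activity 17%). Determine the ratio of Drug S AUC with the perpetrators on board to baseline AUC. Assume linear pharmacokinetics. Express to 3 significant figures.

CYP2B6: 0.58 × 0.18 = 0.1044
CYP2C9: 0.12 × 0.17 = 0.0204
Other: 0.3 (unchanged)
Relative clearance = 0.1044 + 0.0204 + 0.3 = 0.4248.
Net AUC ratio = 1 / 0.4248 = 2.35.

2.35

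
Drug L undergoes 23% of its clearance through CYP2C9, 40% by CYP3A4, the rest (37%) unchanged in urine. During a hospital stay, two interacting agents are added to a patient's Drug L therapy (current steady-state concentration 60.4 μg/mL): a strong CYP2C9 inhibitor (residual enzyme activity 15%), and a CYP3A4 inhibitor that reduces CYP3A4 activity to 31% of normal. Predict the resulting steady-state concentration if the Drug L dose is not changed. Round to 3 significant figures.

CYP2C9: 0.23 × 0.15 = 0.0345
CYP3A4: 0.4 × 0.31 = 0.124
Other: 0.37 (unchanged)
CL_new/CL_old = 0.0345 + 0.124 + 0.37 = 0.5285.
Steady-state concentration ∝ 1/CL: new value = 60.4 / 0.5285 = 114 μg/mL.

114 μg/mL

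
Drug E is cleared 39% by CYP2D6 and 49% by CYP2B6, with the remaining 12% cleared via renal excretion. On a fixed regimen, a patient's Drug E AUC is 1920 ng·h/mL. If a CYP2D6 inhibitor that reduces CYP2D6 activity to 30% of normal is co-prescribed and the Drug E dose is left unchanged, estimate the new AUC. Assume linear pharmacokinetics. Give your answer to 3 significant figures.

CYP2D6: 0.39 × 0.3 = 0.117
CYP2B6: 0.49 (unchanged)
Other: 0.12 (unchanged)
Relative clearance = 0.117 + 0.49 + 0.12 = 0.727.
AUC ∝ 1/CL, so new value = 1920 / 0.727 = 2.64 × 10³ ng·h/mL.

2.64 × 10³ ng·h/mL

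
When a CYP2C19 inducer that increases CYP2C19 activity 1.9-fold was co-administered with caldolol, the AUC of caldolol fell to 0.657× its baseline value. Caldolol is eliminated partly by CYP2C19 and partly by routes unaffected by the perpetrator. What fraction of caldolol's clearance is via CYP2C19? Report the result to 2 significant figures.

Call the CYP2C19 fraction fm. After the interaction, CL_new/CL_old = fm × 1.9 + (1 − fm).
AUC ratio = 1 / (new CL fraction), so new CL fraction = 1 / 0.657 = 1.522.
fm × 1.9 + 1 − fm = 1.522  ⇒  fm × (1.9 − 1) = 0.5221  ⇒  fm = 0.58.

0.58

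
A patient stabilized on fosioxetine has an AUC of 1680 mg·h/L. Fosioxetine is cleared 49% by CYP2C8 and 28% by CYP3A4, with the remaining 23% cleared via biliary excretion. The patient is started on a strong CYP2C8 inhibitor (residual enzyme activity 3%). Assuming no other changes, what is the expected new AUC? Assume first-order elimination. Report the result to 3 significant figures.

3.20 × 10³ mg·h/L

CYP2C8: 0.49 × 0.03 = 0.0147
CYP3A4: 0.28 (unchanged)
Other: 0.23 (unchanged)
Relative clearance = 0.0147 + 0.28 + 0.23 = 0.5247.
AUC ∝ 1/CL, so new value = 1680 / 0.5247 = 3.20 × 10³ mg·h/L.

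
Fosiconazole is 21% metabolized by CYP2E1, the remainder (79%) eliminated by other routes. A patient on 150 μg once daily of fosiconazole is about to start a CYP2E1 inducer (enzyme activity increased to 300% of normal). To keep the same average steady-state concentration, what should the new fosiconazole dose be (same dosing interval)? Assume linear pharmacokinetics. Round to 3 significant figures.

CYP2E1: 0.21 × 3 = 0.63
Other: 0.79 (unchanged)
CL_new/CL_old = 0.63 + 0.79 = 1.42.
To maintain the same steady-state level, dose must scale with clearance: new dose = 150 × 1.42 = 213 μg.

213 μg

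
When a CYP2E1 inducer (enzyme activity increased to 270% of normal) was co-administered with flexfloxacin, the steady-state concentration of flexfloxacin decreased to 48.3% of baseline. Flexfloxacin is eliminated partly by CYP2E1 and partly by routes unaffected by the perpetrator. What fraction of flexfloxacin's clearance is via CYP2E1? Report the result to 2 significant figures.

0.63

Let fm be the CYP2E1 fraction. New clearance relative to baseline = fm × 2.7 + (1 − fm).
Steady-state concentration ratio = 1 / (new CL fraction), so new CL fraction = 1 / 0.483 = 2.07.
fm × 2.7 + 1 − fm = 2.07  ⇒  fm × (2.7 − 1) = 1.07  ⇒  fm = 0.63.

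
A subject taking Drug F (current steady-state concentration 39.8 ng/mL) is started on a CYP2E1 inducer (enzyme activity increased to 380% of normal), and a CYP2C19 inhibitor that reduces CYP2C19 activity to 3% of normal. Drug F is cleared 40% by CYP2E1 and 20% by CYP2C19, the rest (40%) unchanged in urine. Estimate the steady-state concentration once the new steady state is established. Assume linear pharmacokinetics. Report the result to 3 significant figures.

20.7 ng/mL

The CYP2E1 pathway (40% of clearance) increases to 3.8× activity: 0.4 × 3.8 = 1.52.
The CYP2C19 pathway (20% of clearance) is reduced to 0.03× activity: 0.2 × 0.03 = 0.006.
Non-CYP routes (40%) are unchanged.
CL_new/CL_old = 1.52 + 0.006 + 0.4 = 1.926.
Steady-state concentration ∝ 1/CL: new value = 39.8 / 1.926 = 20.7 ng/mL.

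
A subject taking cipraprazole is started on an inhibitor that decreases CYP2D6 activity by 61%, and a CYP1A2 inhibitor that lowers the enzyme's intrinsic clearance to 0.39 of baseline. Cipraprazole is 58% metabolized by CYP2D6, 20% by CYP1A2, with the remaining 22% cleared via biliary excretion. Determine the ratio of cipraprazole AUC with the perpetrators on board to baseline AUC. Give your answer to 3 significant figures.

1.91

The CYP2D6 pathway (58% of clearance) drops to 0.39× activity: 0.58 × 0.39 = 0.2262.
The CYP1A2 pathway (20% of clearance) drops to 0.39× activity: 0.2 × 0.39 = 0.078.
Non-CYP routes (22%) are unchanged.
Relative clearance = 0.2262 + 0.078 + 0.22 = 0.5242.
AUC ∝ 1/CL: fold-change = 1 / 0.5242 = 1.91.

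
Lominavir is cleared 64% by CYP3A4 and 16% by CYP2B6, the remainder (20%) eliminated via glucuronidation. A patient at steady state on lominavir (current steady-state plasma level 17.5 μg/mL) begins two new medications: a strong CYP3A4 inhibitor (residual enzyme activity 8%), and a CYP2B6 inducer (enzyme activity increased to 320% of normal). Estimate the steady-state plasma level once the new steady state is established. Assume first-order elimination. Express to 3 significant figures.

22.9 μg/mL

CYP3A4: 0.64 × 0.08 = 0.0512
CYP2B6: 0.16 × 3.2 = 0.512
Other: 0.2 (unchanged)
CL_new/CL_old = 0.0512 + 0.512 + 0.2 = 0.7632.
New steady-state plasma level = 17.5 / 0.7632 = 22.9 μg/mL (concentration scales inversely with clearance).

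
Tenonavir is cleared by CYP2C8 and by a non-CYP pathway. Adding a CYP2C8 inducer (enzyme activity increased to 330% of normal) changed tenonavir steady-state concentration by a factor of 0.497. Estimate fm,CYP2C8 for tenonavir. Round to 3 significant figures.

CL'/CL = 1 / 0.497 = 2.012
3.3·fm + (1 − fm) = 2.012
fm = (2.012 − 1) / (3.3 − 1) = 0.440

0.440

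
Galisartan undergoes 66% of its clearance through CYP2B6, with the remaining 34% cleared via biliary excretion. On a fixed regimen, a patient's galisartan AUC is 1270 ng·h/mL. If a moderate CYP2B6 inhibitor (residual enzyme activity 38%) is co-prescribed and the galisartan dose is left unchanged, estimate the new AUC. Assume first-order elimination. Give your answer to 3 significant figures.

2.15 × 10³ ng·h/mL

CYP2B6: 0.66 × 0.38 = 0.2508
Other: 0.34 (unchanged)
New clearance relative to baseline: 0.2508 + 0.34 = 0.5908.
AUC ∝ 1/CL, so new value = 1270 / 0.5908 = 2.15 × 10³ ng·h/mL.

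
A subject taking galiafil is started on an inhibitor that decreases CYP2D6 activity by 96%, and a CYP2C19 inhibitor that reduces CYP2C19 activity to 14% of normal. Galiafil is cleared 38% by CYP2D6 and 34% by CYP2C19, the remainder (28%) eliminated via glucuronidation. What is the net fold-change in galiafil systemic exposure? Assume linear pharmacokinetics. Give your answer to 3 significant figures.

The CYP2D6 pathway (38% of clearance) falls to 0.04× activity: 0.38 × 0.04 = 0.0152.
The CYP2C19 pathway (34% of clearance) drops to 0.14× activity: 0.34 × 0.14 = 0.0476.
Non-CYP routes (28%) are unchanged.
CL_new/CL_old = 0.0152 + 0.0476 + 0.28 = 0.3428.
Systemic exposure ∝ 1/CL: fold-change = 1 / 0.3428 = 2.92.

2.92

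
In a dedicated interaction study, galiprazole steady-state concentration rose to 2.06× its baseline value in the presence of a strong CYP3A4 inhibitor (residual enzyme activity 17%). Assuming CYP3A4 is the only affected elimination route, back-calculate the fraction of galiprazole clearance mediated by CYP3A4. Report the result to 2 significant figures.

0.62

CL'/CL = 1 / 2.06 = 0.4854
0.17·fm + (1 − fm) = 0.4854
fm = (0.4854 − 1) / (0.17 − 1) = 0.62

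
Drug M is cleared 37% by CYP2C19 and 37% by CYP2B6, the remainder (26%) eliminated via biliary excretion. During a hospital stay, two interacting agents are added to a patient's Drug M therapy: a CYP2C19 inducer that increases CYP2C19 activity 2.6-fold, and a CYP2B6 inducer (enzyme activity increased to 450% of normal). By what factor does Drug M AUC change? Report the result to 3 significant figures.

0.346

The CYP2C19 pathway (37% of clearance) is boosted to 2.6× activity: 0.37 × 2.6 = 0.962.
The CYP2B6 pathway (37% of clearance) rises to 4.5× activity: 0.37 × 4.5 = 1.665.
The remaining 26% of clearance is unaffected.
Relative clearance = 0.962 + 1.665 + 0.26 = 2.887.
Because AUC varies inversely with clearance, the combined effect is 1 / 2.887 = 0.346.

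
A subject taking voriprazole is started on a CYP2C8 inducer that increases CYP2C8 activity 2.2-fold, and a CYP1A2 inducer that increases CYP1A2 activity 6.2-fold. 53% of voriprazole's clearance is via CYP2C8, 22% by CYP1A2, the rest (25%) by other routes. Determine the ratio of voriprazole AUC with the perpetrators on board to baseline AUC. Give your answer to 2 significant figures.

The CYP2C8 pathway (53% of clearance) increases to 2.2× activity: 0.53 × 2.2 = 1.166.
The CYP1A2 pathway (22% of clearance) increases to 6.2× activity: 0.22 × 6.2 = 1.364.
Non-CYP routes (25%) are unchanged.
CL_new/CL_old = 1.166 + 1.364 + 0.25 = 2.78.
Net AUC ratio = 1 / 2.78 = 0.36.

0.36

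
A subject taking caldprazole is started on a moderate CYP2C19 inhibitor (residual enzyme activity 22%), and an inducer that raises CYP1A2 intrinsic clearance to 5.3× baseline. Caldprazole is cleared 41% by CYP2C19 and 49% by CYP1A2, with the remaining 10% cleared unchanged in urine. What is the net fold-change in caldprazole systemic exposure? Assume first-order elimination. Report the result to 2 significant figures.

0.36

The CYP2C19 pathway (41% of clearance) drops to 0.22× activity: 0.41 × 0.22 = 0.0902.
The CYP1A2 pathway (49% of clearance) rises to 5.3× activity: 0.49 × 5.3 = 2.597.
Non-CYP routes (10%) are unchanged.
New clearance relative to baseline: 0.0902 + 2.597 + 0.1 = 2.7872.
Systemic exposure ∝ 1/CL: fold-change = 1 / 2.7872 = 0.36.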